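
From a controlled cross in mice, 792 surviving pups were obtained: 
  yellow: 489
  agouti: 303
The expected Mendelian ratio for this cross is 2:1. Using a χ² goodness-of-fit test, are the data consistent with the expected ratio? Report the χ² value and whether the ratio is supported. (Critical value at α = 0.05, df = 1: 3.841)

8.642; not consistent

Under the 2:1 hypothesis (Σ ratio = 3, N = 792):
  yellow: 792 × 2/3 = 528
  agouti: 792 × 1/3 = 264
χ² = Σ (O − E)² / E
  yellow: (489 − 528)² / 528 = 2.8807
  agouti: (303 − 264)² / 264 = 5.7614
χ² = 2.8807 + 5.7614 = 8.6421 ≈ 8.642
Degrees of freedom = 2 − 1 = 1; critical value at α = 0.05 is 3.841.
Since 8.642 > 3.841, we reject the null hypothesis — the data do not fit the 2:1 ratio.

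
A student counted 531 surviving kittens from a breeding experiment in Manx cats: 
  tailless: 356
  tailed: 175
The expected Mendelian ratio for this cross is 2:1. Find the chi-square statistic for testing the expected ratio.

0.034

Expected counts for N = 531 under a 2:1 ratio (total parts = 3):
  tailless: 531 × 2/3 = 354
  tailed: 531 × 1/3 = 177
χ² = Σ (O − E)² / E
  tailless: (356 − 354)² / 354 = 0.0113
  tailed: (175 − 177)² / 177 = 0.0226
χ² = 0.0113 + 0.0226 = 0.0339 ≈ 0.034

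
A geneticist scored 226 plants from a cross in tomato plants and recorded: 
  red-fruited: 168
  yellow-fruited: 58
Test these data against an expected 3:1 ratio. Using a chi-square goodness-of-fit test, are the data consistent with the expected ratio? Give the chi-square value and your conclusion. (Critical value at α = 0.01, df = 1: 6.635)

0.053; consistent

Total ratio parts = 4. Expected numbers out of 226:
  red-fruited: 226 × 3/4 = 169.5
  yellow-fruited: 226 × 1/4 = 56.5
χ² = Σ (O − E)² / E
  red-fruited: (168 − 169.5)² / 169.5 = 0.0133
  yellow-fruited: (58 − 56.5)² / 56.5 = 0.0398
χ² = 0.0133 + 0.0398 = 0.0531 ≈ 0.053
Degrees of freedom = 2 − 1 = 1; critical value at α = 0.01 is 6.635.
Since 0.053 < 6.635, we fail to reject the null hypothesis — the data are consistent with the 3:1 ratio.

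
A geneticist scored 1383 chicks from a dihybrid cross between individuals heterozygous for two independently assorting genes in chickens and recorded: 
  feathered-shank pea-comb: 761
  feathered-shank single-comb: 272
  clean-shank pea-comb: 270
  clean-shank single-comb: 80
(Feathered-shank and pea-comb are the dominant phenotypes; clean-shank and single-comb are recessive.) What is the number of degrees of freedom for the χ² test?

A dihybrid F₂ with independent assortment and complete dominance at both loci gives a 9:3:3:1 phenotypic ratio.
A goodness-of-fit test with 4 phenotype classes has df = 4 − 1 = 3.

3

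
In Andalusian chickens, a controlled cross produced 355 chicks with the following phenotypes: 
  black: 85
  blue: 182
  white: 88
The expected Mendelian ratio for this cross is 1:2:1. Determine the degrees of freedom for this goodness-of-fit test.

A goodness-of-fit test with 3 phenotype classes has df = 3 − 1 = 2.

2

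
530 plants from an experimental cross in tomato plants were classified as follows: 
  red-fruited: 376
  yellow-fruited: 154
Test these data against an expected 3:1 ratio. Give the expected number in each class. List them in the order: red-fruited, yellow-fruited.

Expected counts for N = 530 under a 3:1 ratio (total parts = 4):
  red-fruited: 530 × 3/4 = 397.5
  yellow-fruited: 530 × 1/4 = 132.5

397.5, 132.5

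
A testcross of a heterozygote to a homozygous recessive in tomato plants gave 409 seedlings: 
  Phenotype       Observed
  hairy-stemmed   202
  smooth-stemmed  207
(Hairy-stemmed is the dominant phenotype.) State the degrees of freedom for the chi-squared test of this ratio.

A testcross of a heterozygote (Aa × aa) gives a 1:1 phenotypic ratio.
A goodness-of-fit test with 2 phenotype classes has df = 2 − 1 = 1.

1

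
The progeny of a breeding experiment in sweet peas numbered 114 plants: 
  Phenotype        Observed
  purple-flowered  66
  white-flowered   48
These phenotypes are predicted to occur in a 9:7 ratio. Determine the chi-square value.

The 9:7 ratio has 16 parts, so with N = 114 the expected counts are:
  purple-flowered: 114 × 9/16 = 64.125
  white-flowered: 114 × 7/16 = 49.875
χ² = Σ (O − E)² / E
  purple-flowered: (66 − 64.125)² / 64.125 = 0.0548
  white-flowered: (48 − 49.875)² / 49.875 = 0.0705
χ² = 0.0548 + 0.0705 = 0.1253 ≈ 0.125

0.125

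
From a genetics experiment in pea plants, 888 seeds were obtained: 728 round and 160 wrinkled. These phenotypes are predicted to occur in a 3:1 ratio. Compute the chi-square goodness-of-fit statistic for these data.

Under the 3:1 hypothesis (Σ ratio = 4, N = 888):
  round: 888 × 3/4 = 666
  wrinkled: 888 × 1/4 = 222
χ² = Σ (O − E)² / E
  round: (728 − 666)² / 666 = 5.7718
  wrinkled: (160 − 222)² / 222 = 17.3153
χ² = 5.7718 + 17.3153 = 23.0871 ≈ 23.087

23.087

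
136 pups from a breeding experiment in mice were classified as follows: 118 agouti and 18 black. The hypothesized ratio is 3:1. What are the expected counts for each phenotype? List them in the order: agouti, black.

The 3:1 ratio has 4 parts, so with N = 136 the expected counts are:
  agouti: 136 × 3/4 = 102
  black: 136 × 1/4 = 34

102, 34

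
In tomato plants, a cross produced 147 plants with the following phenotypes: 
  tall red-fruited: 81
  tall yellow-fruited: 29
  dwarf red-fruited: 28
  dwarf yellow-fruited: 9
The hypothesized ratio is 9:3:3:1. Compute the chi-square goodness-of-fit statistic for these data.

Expected counts for N = 147 under a 9:3:3:1 ratio (total parts = 16):
  tall red-fruited: 147 × 9/16 = 82.6875
  tall yellow-fruited: 147 × 3/16 = 27.5625
  dwarf red-fruited: 147 × 3/16 = 27.5625
  dwarf yellow-fruited: 147 × 1/16 = 9.1875
χ² = Σ (O − E)² / E
  tall red-fruited: (81 − 82.6875)² / 82.6875 = 0.0344
  tall yellow-fruited: (29 − 27.5625)² / 27.5625 = 0.0750
  dwarf red-fruited: (28 − 27.5625)² / 27.5625 = 0.0069
  dwarf yellow-fruited: (9 − 9.1875)² / 9.1875 = 0.0038
χ² = 0.0344 + 0.0750 + 0.0069 + 0.0038 = 0.1201 ≈ 0.120

0.120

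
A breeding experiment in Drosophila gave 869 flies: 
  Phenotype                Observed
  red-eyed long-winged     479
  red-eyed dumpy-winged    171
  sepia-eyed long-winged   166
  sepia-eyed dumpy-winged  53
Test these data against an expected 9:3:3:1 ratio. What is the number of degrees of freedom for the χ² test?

3

A goodness-of-fit test with 4 phenotype classes has df = 4 − 1 = 3.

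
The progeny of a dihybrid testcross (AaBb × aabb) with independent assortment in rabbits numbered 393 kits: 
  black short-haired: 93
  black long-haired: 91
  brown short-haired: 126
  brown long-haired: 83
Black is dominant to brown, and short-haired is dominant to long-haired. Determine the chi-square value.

11.020

A dihybrid testcross with independent assortment gives a 1:1:1:1 ratio.
Under the 1:1:1:1 hypothesis (Σ ratio = 4, N = 393):
  black short-haired: 393 × 1/4 = 98.25
  black long-haired: 393 × 1/4 = 98.25
  brown short-haired: 393 × 1/4 = 98.25
  brown long-haired: 393 × 1/4 = 98.25
χ² = Σ (O − E)² / E
  black short-haired: (93 − 98.25)² / 98.25 = 0.2805
  black long-haired: (91 − 98.25)² / 98.25 = 0.5350
  brown short-haired: (126 − 98.25)² / 98.25 = 7.8378
  brown long-haired: (83 − 98.25)² / 98.25 = 2.3670
χ² = 0.2805 + 0.5350 + 7.8378 + 2.3670 = 11.0203 ≈ 11.020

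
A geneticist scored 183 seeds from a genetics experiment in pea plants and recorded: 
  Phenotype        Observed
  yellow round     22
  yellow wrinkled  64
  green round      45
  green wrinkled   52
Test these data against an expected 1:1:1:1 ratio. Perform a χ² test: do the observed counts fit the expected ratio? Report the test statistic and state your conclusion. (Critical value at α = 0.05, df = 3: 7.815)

Under the 1:1:1:1 hypothesis (Σ ratio = 4, N = 183):
  yellow round: 183 × 1/4 = 45.75
  yellow wrinkled: 183 × 1/4 = 45.75
  green round: 183 × 1/4 = 45.75
  green wrinkled: 183 × 1/4 = 45.75
χ² = Σ (O − E)² / E
  yellow round: (22 − 45.75)² / 45.75 = 12.3292
  yellow wrinkled: (64 − 45.75)² / 45.75 = 7.2801
  green round: (45 − 45.75)² / 45.75 = 0.0123
  green wrinkled: (52 − 45.75)² / 45.75 = 0.8538
χ² = 12.3292 + 7.2801 + 0.0123 + 0.8538 = 20.4754 ≈ 20.475
Degrees of freedom = 4 − 1 = 3; critical value at α = 0.05 is 7.815.
Since 20.475 > 7.815, we reject the null hypothesis — the data do not fit the 1:1:1:1 ratio.

20.475; not consistent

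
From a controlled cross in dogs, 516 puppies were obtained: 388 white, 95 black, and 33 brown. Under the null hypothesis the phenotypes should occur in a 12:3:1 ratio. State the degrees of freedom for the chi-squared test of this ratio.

2

A goodness-of-fit test with 3 phenotype classes has df = 3 − 1 = 2.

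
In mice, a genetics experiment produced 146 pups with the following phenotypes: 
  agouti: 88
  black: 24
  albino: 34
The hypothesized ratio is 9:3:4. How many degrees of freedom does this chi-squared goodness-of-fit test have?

A goodness-of-fit test with 3 phenotype classes has df = 3 − 1 = 2.

2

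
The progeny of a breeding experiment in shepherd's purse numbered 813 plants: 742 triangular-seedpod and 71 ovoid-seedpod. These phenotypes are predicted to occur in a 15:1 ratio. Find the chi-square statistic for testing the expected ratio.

8.555

Under the 15:1 hypothesis (Σ ratio = 16, N = 813):
  triangular-seedpod: 813 × 15/16 = 762.1875
  ovoid-seedpod: 813 × 1/16 = 50.8125
χ² = Σ (O − E)² / E
  triangular-seedpod: (742 − 762.1875)² / 762.1875 = 0.5347
  ovoid-seedpod: (71 − 50.8125)² / 50.8125 = 8.0204
χ² = 0.5347 + 8.0204 = 8.5551 ≈ 8.555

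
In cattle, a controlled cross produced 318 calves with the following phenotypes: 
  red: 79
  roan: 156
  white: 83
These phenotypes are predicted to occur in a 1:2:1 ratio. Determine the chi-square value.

Expected counts for N = 318 under a 1:2:1 ratio (total parts = 4):
  red: 318 × 1/4 = 79.5
  roan: 318 × 2/4 = 159
  white: 318 × 1/4 = 79.5
χ² = Σ (O − E)² / E
  red: (79 − 79.5)² / 79.5 = 0.0031
  roan: (156 − 159)² / 159 = 0.0566
  white: (83 − 79.5)² / 79.5 = 0.1541
χ² = 0.0031 + 0.0566 + 0.1541 = 0.2138 ≈ 0.214

0.214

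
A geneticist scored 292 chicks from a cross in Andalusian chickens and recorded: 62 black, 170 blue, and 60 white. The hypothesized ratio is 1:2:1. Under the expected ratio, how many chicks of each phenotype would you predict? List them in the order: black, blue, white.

Expected counts for N = 292 under a 1:2:1 ratio (total parts = 4):
  black: 292 × 1/4 = 73
  blue: 292 × 2/4 = 146
  white: 292 × 1/4 = 73

73, 146, 73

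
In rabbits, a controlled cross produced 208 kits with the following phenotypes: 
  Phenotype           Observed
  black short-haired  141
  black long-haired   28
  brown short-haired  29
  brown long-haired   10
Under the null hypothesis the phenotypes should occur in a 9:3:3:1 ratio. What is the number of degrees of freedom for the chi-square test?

A goodness-of-fit test with 4 phenotype classes has df = 4 − 1 = 3.

3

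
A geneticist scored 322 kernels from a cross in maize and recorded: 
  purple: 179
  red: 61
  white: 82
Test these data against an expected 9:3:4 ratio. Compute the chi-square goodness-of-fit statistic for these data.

Expected counts for N = 322 under a 9:3:4 ratio (total parts = 16):
  purple: 322 × 9/16 = 181.125
  red: 322 × 3/16 = 60.375
  white: 322 × 4/16 = 80.5
χ² = Σ (O − E)² / E
  purple: (179 − 181.125)² / 181.125 = 0.0249
  red: (61 − 60.375)² / 60.375 = 0.0065
  white: (82 − 80.5)² / 80.5 = 0.0280
χ² = 0.0249 + 0.0065 + 0.0280 = 0.0594 ≈ 0.059

0.059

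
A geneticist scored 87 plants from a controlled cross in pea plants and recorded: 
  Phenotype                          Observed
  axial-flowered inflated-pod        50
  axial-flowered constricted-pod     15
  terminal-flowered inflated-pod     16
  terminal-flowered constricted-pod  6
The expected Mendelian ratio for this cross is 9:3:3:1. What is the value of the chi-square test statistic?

Total ratio parts = 16. Expected numbers out of 87:
  axial-flowered inflated-pod: 87 × 9/16 = 48.9375
  axial-flowered constricted-pod: 87 × 3/16 = 16.3125
  terminal-flowered inflated-pod: 87 × 3/16 = 16.3125
  terminal-flowered constricted-pod: 87 × 1/16 = 5.4375
χ² = Σ (O − E)² / E
  axial-flowered inflated-pod: (50 − 48.9375)² / 48.9375 = 0.0231
  axial-flowered constricted-pod: (15 − 16.3125)² / 16.3125 = 0.1056
  terminal-flowered inflated-pod: (16 − 16.3125)² / 16.3125 = 0.0060
  terminal-flowered constricted-pod: (6 − 5.4375)² / 5.4375 = 0.0582
χ² = 0.0231 + 0.1056 + 0.0060 + 0.0582 = 0.1929 ≈ 0.193

0.193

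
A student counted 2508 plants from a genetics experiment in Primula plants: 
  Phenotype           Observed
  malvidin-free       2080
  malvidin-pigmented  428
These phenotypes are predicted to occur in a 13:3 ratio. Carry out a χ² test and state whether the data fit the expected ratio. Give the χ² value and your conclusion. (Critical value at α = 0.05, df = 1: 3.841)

4.672; not consistent

Expected counts for N = 2508 under a 13:3 ratio (total parts = 16):
  malvidin-free: 2508 × 13/16 = 2037.75
  malvidin-pigmented: 2508 × 3/16 = 470.25
χ² = Σ (O − E)² / E
  malvidin-free: (2080 − 2037.75)² / 2037.75 = 0.8760
  malvidin-pigmented: (428 − 470.25)² / 470.25 = 3.7960
χ² = 0.8760 + 3.7960 = 4.672
Degrees of freedom = 2 − 1 = 1; critical value at α = 0.05 is 3.841.
Since 4.672 > 3.841, we reject the null hypothesis — the data do not fit the 13:3 ratio.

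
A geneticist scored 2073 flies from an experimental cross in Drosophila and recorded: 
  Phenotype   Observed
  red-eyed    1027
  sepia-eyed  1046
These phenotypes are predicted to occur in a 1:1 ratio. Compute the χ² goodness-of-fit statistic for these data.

0.174

The 1:1 ratio has 2 parts, so with N = 2073 the expected counts are:
  red-eyed: 2073 × 1/2 = 1036.5
  sepia-eyed: 2073 × 1/2 = 1036.5
χ² = Σ (O − E)² / E
  red-eyed: (1027 − 1036.5)² / 1036.5 = 0.0871
  sepia-eyed: (1046 − 1036.5)² / 1036.5 = 0.0871
χ² = 0.0871 + 0.0871 = 0.1742 ≈ 0.174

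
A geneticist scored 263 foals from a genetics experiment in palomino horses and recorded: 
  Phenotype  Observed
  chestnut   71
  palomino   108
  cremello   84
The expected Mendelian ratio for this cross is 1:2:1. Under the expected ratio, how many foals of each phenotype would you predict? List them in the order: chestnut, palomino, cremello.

Total ratio parts = 4. Expected numbers out of 263:
  chestnut: 263 × 1/4 = 65.75
  palomino: 263 × 2/4 = 131.5
  cremello: 263 × 1/4 = 65.75

65.75, 131.5, 65.75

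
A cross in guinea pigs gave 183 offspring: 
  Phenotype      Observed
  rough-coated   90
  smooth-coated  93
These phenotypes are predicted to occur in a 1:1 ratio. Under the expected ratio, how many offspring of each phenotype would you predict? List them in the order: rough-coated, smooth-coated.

Under the 1:1 hypothesis (Σ ratio = 2, N = 183):
  rough-coated: 183 × 1/2 = 91.5
  smooth-coated: 183 × 1/2 = 91.5

91.5, 91.5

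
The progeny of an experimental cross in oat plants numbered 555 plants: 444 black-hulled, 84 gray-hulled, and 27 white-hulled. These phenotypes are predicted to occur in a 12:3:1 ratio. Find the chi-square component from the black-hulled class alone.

Total ratio parts = 16. Expected numbers out of 555:
  black-hulled: 555 × 12/16 = 416.25
  gray-hulled: 555 × 3/16 = 104.0625
  white-hulled: 555 × 1/16 = 34.6875
Contribution of black-hulled: (444 − 416.25)² / 416.25 = 1.8500

1.850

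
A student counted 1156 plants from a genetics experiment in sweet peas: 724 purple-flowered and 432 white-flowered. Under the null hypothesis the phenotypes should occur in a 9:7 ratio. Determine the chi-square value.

19.119

Expected counts for N = 1156 under a 9:7 ratio (total parts = 16):
  purple-flowered: 1156 × 9/16 = 650.25
  white-flowered: 1156 × 7/16 = 505.75
χ² = Σ (O − E)² / E
  purple-flowered: (724 − 650.25)² / 650.25 = 8.3646
  white-flowered: (432 − 505.75)² / 505.75 = 10.7544
χ² = 8.3646 + 10.7544 = 19.119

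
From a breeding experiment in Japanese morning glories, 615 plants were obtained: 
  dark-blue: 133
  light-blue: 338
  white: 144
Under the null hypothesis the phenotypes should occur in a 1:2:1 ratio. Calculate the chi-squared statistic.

Under the 1:2:1 hypothesis (Σ ratio = 4, N = 615):
  dark-blue: 615 × 1/4 = 153.75
  light-blue: 615 × 2/4 = 307.5
  white: 615 × 1/4 = 153.75
χ² = Σ (O − E)² / E
  dark-blue: (133 − 153.75)² / 153.75 = 2.8004
  light-blue: (338 − 307.5)² / 307.5 = 3.0252
  white: (144 − 153.75)² / 153.75 = 0.6183
χ² = 2.8004 + 3.0252 + 0.6183 = 6.4439 ≈ 6.444

6.444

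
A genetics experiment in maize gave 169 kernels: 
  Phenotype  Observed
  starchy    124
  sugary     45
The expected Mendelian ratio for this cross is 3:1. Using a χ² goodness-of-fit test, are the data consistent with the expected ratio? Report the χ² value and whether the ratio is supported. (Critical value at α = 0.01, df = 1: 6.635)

0.239; consistent

Total ratio parts = 4. Expected numbers out of 169:
  starchy: 169 × 3/4 = 126.75
  sugary: 169 × 1/4 = 42.25
χ² = Σ (O − E)² / E
  starchy: (124 − 126.75)² / 126.75 = 0.0597
  sugary: (45 − 42.25)² / 42.25 = 0.1790
χ² = 0.0597 + 0.1790 = 0.2387 ≈ 0.239
Degrees of freedom = 2 − 1 = 1; critical value at α = 0.01 is 6.635.
Since 0.239 < 6.635, we fail to reject the null hypothesis — the data are consistent with the 3:1 ratio.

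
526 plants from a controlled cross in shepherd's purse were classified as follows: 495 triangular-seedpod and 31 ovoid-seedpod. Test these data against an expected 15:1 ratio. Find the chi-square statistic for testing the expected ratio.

0.114

Under the 15:1 hypothesis (Σ ratio = 16, N = 526):
  triangular-seedpod: 526 × 15/16 = 493.125
  ovoid-seedpod: 526 × 1/16 = 32.875
χ² = Σ (O − E)² / E
  triangular-seedpod: (495 − 493.125)² / 493.125 = 0.0071
  ovoid-seedpod: (31 − 32.875)² / 32.875 = 0.1069
χ² = 0.0071 + 0.1069 = 0.114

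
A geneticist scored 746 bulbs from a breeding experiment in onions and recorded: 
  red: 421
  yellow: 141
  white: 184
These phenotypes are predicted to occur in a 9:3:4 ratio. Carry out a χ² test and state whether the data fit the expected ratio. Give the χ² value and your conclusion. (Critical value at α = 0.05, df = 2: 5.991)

The 9:3:4 ratio has 16 parts, so with N = 746 the expected counts are:
  red: 746 × 9/16 = 419.625
  yellow: 746 × 3/16 = 139.875
  white: 746 × 4/16 = 186.5
χ² = Σ (O − E)² / E
  red: (421 − 419.625)² / 419.625 = 0.0045
  yellow: (141 − 139.875)² / 139.875 = 0.0090
  white: (184 − 186.5)² / 186.5 = 0.0335
χ² = 0.0045 + 0.0090 + 0.0335 = 0.047
Degrees of freedom = 3 − 1 = 2; critical value at α = 0.05 is 5.991.
Since 0.047 < 5.991, we fail to reject the null hypothesis — the data are consistent with the 9:3:4 ratio.

0.047; consistent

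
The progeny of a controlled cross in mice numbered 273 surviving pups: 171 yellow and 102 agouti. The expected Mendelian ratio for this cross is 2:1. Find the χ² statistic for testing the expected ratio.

Expected counts for N = 273 under a 2:1 ratio (total parts = 3):
  yellow: 273 × 2/3 = 182
  agouti: 273 × 1/3 = 91
χ² = Σ (O − E)² / E
  yellow: (171 − 182)² / 182 = 0.6648
  agouti: (102 − 91)² / 91 = 1.3297
χ² = 0.6648 + 1.3297 = 1.9945 ≈ 1.995

1.995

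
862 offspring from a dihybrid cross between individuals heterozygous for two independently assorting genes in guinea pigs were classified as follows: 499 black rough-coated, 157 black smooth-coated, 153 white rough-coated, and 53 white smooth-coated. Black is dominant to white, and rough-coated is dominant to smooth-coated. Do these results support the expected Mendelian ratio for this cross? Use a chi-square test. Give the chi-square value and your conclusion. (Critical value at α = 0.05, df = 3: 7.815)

1.018; consistent

A dihybrid F₂ with independent assortment and complete dominance at both loci gives a 9:3:3:1 phenotypic ratio.
Total ratio parts = 16. Expected numbers out of 862:
  black rough-coated: 862 × 9/16 = 484.875
  black smooth-coated: 862 × 3/16 = 161.625
  white rough-coated: 862 × 3/16 = 161.625
  white smooth-coated: 862 × 1/16 = 53.875
χ² = Σ (O − E)² / E
  black rough-coated: (499 − 484.875)² / 484.875 = 0.4115
  black smooth-coated: (157 − 161.625)² / 161.625 = 0.1323
  white rough-coated: (153 − 161.625)² / 161.625 = 0.4603
  white smooth-coated: (53 − 53.875)² / 53.875 = 0.0142
χ² = 0.4115 + 0.1323 + 0.4603 + 0.0142 = 1.0183 ≈ 1.018
Degrees of freedom = 4 − 1 = 3; critical value at α = 0.05 is 7.815.
Since 1.018 < 7.815, we fail to reject the null hypothesis — the data are consistent with the 9:3:3:1 ratio.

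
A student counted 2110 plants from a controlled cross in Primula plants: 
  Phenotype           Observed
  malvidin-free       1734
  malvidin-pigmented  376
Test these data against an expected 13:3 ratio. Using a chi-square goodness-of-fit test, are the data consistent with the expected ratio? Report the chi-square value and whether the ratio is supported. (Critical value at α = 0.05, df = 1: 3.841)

1.198; consistent

Under the 13:3 hypothesis (Σ ratio = 16, N = 2110):
  malvidin-free: 2110 × 13/16 = 1714.375
  malvidin-pigmented: 2110 × 3/16 = 395.625
χ² = Σ (O − E)² / E
  malvidin-free: (1734 − 1714.375)² / 1714.375 = 0.2247
  malvidin-pigmented: (376 − 395.625)² / 395.625 = 0.9735
χ² = 0.2247 + 0.9735 = 1.1982 ≈ 1.198
Degrees of freedom = 2 − 1 = 1; critical value at α = 0.05 is 3.841.
Since 1.198 < 3.841, we fail to reject the null hypothesis — the data are consistent with the 13:3 ratio.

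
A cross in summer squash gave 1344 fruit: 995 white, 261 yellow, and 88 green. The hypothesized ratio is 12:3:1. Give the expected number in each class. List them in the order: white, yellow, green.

1008, 252, 84

Expected counts for N = 1344 under a 12:3:1 ratio (total parts = 16):
  white: 1344 × 12/16 = 1008
  yellow: 1344 × 3/16 = 252
  green: 1344 × 1/16 = 84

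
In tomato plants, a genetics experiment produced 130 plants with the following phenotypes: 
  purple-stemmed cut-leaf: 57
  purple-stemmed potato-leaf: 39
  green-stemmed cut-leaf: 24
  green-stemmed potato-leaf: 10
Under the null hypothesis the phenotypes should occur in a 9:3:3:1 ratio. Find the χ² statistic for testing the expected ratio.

Expected counts for N = 130 under a 9:3:3:1 ratio (total parts = 16):
  purple-stemmed cut-leaf: 130 × 9/16 = 73.125
  purple-stemmed potato-leaf: 130 × 3/16 = 24.375
  green-stemmed cut-leaf: 130 × 3/16 = 24.375
  green-stemmed potato-leaf: 130 × 1/16 = 8.125
χ² = Σ (O − E)² / E
  purple-stemmed cut-leaf: (57 − 73.125)² / 73.125 = 3.5558
  purple-stemmed potato-leaf: (39 − 24.375)² / 24.375 = 8.7750
  green-stemmed cut-leaf: (24 − 24.375)² / 24.375 = 0.0058
  green-stemmed potato-leaf: (10 − 8.125)² / 8.125 = 0.4327
χ² = 3.5558 + 8.7750 + 0.0058 + 0.4327 = 12.7693 ≈ 12.769

12.769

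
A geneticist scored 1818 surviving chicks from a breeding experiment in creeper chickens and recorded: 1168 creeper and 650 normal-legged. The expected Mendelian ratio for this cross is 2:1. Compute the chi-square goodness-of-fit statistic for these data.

Expected counts for N = 1818 under a 2:1 ratio (total parts = 3):
  creeper: 1818 × 2/3 = 1212
  normal-legged: 1818 × 1/3 = 606
χ² = Σ (O − E)² / E
  creeper: (1168 − 1212)² / 1212 = 1.5974
  normal-legged: (650 − 606)² / 606 = 3.1947
χ² = 1.5974 + 3.1947 = 4.7921 ≈ 4.792

4.792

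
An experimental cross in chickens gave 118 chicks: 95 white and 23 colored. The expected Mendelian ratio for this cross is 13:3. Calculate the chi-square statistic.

Expected counts for N = 118 under a 13:3 ratio (total parts = 16):
  white: 118 × 13/16 = 95.875
  colored: 118 × 3/16 = 22.125
χ² = Σ (O − E)² / E
  white: (95 − 95.875)² / 95.875 = 0.0080
  colored: (23 − 22.125)² / 22.125 = 0.0346
χ² = 0.0080 + 0.0346 = 0.0426 ≈ 0.043

0.043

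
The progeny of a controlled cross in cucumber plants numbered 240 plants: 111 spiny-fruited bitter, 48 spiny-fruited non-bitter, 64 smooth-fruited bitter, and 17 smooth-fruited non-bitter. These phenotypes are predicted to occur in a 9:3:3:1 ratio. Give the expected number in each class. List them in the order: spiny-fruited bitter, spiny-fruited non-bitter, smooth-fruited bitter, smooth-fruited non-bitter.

Under the 9:3:3:1 hypothesis (Σ ratio = 16, N = 240):
  spiny-fruited bitter: 240 × 9/16 = 135
  spiny-fruited non-bitter: 240 × 3/16 = 45
  smooth-fruited bitter: 240 × 3/16 = 45
  smooth-fruited non-bitter: 240 × 1/16 = 15

135, 45, 45, 15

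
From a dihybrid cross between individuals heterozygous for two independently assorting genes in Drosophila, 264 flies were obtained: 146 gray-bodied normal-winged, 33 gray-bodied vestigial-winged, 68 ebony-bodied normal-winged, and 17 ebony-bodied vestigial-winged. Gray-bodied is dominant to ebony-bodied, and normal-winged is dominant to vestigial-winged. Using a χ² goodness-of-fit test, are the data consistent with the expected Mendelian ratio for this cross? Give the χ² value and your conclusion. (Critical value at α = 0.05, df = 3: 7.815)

12.471; not consistent

A dihybrid F₂ with independent assortment and complete dominance at both loci gives a 9:3:3:1 phenotypic ratio.
Total ratio parts = 16. Expected numbers out of 264:
  gray-bodied normal-winged: 264 × 9/16 = 148.5
  gray-bodied vestigial-winged: 264 × 3/16 = 49.5
  ebony-bodied normal-winged: 264 × 3/16 = 49.5
  ebony-bodied vestigial-winged: 264 × 1/16 = 16.5
χ² = Σ (O − E)² / E
  gray-bodied normal-winged: (146 − 148.5)² / 148.5 = 0.0421
  gray-bodied vestigial-winged: (33 − 49.5)² / 49.5 = 5.5000
  ebony-bodied normal-winged: (68 − 49.5)² / 49.5 = 6.9141
  ebony-bodied vestigial-winged: (17 − 16.5)² / 16.5 = 0.0152
χ² = 0.0421 + 5.5000 + 6.9141 + 0.0152 = 12.4714 ≈ 12.471
Degrees of freedom = 4 − 1 = 3; critical value at α = 0.05 is 7.815.
Since 12.471 > 7.815, we reject the null hypothesis — the data do not fit the 9:3:3:1 ratio.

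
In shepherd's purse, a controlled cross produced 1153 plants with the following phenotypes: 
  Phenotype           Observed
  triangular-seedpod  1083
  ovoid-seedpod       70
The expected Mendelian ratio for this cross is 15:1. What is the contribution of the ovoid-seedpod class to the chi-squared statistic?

0.059

Total ratio parts = 16. Expected numbers out of 1153:
  triangular-seedpod: 1153 × 15/16 = 1080.9375
  ovoid-seedpod: 1153 × 1/16 = 72.0625
Contribution of ovoid-seedpod: (70 − 72.0625)² / 72.0625 = 0.0590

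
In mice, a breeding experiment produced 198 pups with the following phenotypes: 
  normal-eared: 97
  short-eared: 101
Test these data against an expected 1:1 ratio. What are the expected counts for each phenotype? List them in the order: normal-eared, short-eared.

The 1:1 ratio has 2 parts, so with N = 198 the expected counts are:
  normal-eared: 198 × 1/2 = 99
  short-eared: 198 × 1/2 = 99

99, 99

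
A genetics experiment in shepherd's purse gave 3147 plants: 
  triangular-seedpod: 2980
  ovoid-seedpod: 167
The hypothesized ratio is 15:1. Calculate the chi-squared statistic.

4.780

The 15:1 ratio has 16 parts, so with N = 3147 the expected counts are:
  triangular-seedpod: 3147 × 15/16 = 2950.3125
  ovoid-seedpod: 3147 × 1/16 = 196.6875
χ² = Σ (O − E)² / E
  triangular-seedpod: (2980 − 2950.3125)² / 2950.3125 = 0.2987
  ovoid-seedpod: (167 − 196.6875)² / 196.6875 = 4.4810
χ² = 0.2987 + 4.4810 = 4.7797 ≈ 4.780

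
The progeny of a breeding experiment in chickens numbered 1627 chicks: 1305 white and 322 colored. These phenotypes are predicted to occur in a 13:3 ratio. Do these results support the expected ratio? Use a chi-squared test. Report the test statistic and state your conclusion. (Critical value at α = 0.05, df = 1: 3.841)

1.157; consistent

Expected counts for N = 1627 under a 13:3 ratio (total parts = 16):
  white: 1627 × 13/16 = 1321.9375
  colored: 1627 × 3/16 = 305.0625
χ² = Σ (O − E)² / E
  white: (1305 − 1321.9375)² / 1321.9375 = 0.2170
  colored: (322 − 305.0625)² / 305.0625 = 0.9404
χ² = 0.2170 + 0.9404 = 1.1574 ≈ 1.157
Degrees of freedom = 2 − 1 = 1; critical value at α = 0.05 is 3.841.
Since 1.157 < 3.841, we fail to reject the null hypothesis — the data are consistent with the 13:3 ratio.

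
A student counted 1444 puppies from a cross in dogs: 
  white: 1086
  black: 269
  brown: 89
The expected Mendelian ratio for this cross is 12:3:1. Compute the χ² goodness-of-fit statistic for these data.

0.037

The 12:3:1 ratio has 16 parts, so with N = 1444 the expected counts are:
  white: 1444 × 12/16 = 1083
  black: 1444 × 3/16 = 270.75
  brown: 1444 × 1/16 = 90.25
χ² = Σ (O − E)² / E
  white: (1086 − 1083)² / 1083 = 0.0083
  black: (269 − 270.75)² / 270.75 = 0.0113
  brown: (89 − 90.25)² / 90.25 = 0.0173
χ² = 0.0083 + 0.0113 + 0.0173 = 0.0369 ≈ 0.037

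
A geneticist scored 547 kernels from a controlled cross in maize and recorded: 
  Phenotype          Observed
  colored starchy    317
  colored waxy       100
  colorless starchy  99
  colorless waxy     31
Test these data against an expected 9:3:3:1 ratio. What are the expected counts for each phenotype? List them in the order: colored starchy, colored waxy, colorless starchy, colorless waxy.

Total ratio parts = 16. Expected numbers out of 547:
  colored starchy: 547 × 9/16 = 307.6875
  colored waxy: 547 × 3/16 = 102.5625
  colorless starchy: 547 × 3/16 = 102.5625
  colorless waxy: 547 × 1/16 = 34.1875

307.6875, 102.5625, 102.5625, 34.1875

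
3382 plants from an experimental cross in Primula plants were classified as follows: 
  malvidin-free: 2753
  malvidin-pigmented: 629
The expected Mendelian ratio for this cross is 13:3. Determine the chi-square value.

Expected counts for N = 3382 under a 13:3 ratio (total parts = 16):
  malvidin-free: 3382 × 13/16 = 2747.875
  malvidin-pigmented: 3382 × 3/16 = 634.125
χ² = Σ (O − E)² / E
  malvidin-free: (2753 − 2747.875)² / 2747.875 = 0.0096
  malvidin-pigmented: (629 − 634.125)² / 634.125 = 0.0414
χ² = 0.0096 + 0.0414 = 0.051

0.051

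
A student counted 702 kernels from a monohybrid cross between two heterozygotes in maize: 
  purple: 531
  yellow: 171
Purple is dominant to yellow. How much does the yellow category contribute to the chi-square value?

For a monohybrid cross between heterozygotes with complete dominance, the expected phenotypic ratio is 3:1.
Under the 3:1 hypothesis (Σ ratio = 4, N = 702):
  purple: 702 × 3/4 = 526.5
  yellow: 702 × 1/4 = 175.5
Contribution of yellow: (171 − 175.5)² / 175.5 = 0.1154

0.115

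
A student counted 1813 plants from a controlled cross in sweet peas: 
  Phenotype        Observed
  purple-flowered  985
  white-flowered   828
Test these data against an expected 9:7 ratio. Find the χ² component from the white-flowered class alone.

Expected counts for N = 1813 under a 9:7 ratio (total parts = 16):
  purple-flowered: 1813 × 9/16 = 1019.8125
  white-flowered: 1813 × 7/16 = 793.1875
Contribution of white-flowered: (828 − 793.1875)² / 793.1875 = 1.5279

1.528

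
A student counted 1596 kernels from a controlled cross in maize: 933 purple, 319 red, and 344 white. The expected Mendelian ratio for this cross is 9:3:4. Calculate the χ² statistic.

10.269

The 9:3:4 ratio has 16 parts, so with N = 1596 the expected counts are:
  purple: 1596 × 9/16 = 897.75
  red: 1596 × 3/16 = 299.25
  white: 1596 × 4/16 = 399
χ² = Σ (O − E)² / E
  purple: (933 − 897.75)² / 897.75 = 1.3841
  red: (319 − 299.25)² / 299.25 = 1.3035
  white: (344 − 399)² / 399 = 7.5815
χ² = 1.3841 + 1.3035 + 7.5815 = 10.2691 ≈ 10.269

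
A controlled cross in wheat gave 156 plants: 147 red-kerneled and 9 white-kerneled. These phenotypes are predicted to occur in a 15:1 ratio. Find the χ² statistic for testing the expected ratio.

0.062

The 15:1 ratio has 16 parts, so with N = 156 the expected counts are:
  red-kerneled: 156 × 15/16 = 146.25
  white-kerneled: 156 × 1/16 = 9.75
χ² = Σ (O − E)² / E
  red-kerneled: (147 − 146.25)² / 146.25 = 0.0038
  white-kerneled: (9 − 9.75)² / 9.75 = 0.0577
χ² = 0.0038 + 0.0577 = 0.0615 ≈ 0.062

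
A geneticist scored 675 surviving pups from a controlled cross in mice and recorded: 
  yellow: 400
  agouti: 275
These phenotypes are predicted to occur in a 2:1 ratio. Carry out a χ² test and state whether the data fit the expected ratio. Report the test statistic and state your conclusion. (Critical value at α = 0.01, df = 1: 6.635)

16.667; not consistent

Expected counts for N = 675 under a 2:1 ratio (total parts = 3):
  yellow: 675 × 2/3 = 450
  agouti: 675 × 1/3 = 225
χ² = Σ (O − E)² / E
  yellow: (400 − 450)² / 450 = 5.5556
  agouti: (275 − 225)² / 225 = 11.1111
χ² = 5.5556 + 11.1111 = 16.6667 ≈ 16.667
Degrees of freedom = 2 − 1 = 1; critical value at α = 0.01 is 6.635.
Since 16.667 > 6.635, we reject the null hypothesis — the data do not fit the 2:1 ratio.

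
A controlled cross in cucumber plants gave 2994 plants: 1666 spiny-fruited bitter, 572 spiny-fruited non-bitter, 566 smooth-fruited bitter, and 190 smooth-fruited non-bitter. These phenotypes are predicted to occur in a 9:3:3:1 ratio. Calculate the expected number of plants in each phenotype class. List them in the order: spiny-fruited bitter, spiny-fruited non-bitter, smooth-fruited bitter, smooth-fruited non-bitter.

Total ratio parts = 16. Expected numbers out of 2994:
  spiny-fruited bitter: 2994 × 9/16 = 1684.125
  spiny-fruited non-bitter: 2994 × 3/16 = 561.375
  smooth-fruited bitter: 2994 × 3/16 = 561.375
  smooth-fruited non-bitter: 2994 × 1/16 = 187.125

1684.125, 561.375, 561.375, 187.125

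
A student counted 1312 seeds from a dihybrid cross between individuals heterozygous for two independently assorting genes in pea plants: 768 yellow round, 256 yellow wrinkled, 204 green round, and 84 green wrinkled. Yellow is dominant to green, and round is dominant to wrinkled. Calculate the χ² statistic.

A dihybrid F₂ with independent assortment and complete dominance at both loci gives a 9:3:3:1 phenotypic ratio.
The 9:3:3:1 ratio has 16 parts, so with N = 1312 the expected counts are:
  yellow round: 1312 × 9/16 = 738
  yellow wrinkled: 1312 × 3/16 = 246
  green round: 1312 × 3/16 = 246
  green wrinkled: 1312 × 1/16 = 82
χ² = Σ (O − E)² / E
  yellow round: (768 − 738)² / 738 = 1.2195
  yellow wrinkled: (256 − 246)² / 246 = 0.4065
  green round: (204 − 246)² / 246 = 7.1707
  green wrinkled: (84 − 82)² / 82 = 0.0488
χ² = 1.2195 + 0.4065 + 7.1707 + 0.0488 = 8.8455 ≈ 8.846

8.846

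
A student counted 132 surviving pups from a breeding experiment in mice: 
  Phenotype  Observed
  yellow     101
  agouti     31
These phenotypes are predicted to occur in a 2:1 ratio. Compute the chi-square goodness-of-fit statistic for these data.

5.761

Expected counts for N = 132 under a 2:1 ratio (total parts = 3):
  yellow: 132 × 2/3 = 88
  agouti: 132 × 1/3 = 44
χ² = Σ (O − E)² / E
  yellow: (101 − 88)² / 88 = 1.9205
  agouti: (31 − 44)² / 44 = 3.8409
χ² = 1.9205 + 3.8409 = 5.7614 ≈ 5.761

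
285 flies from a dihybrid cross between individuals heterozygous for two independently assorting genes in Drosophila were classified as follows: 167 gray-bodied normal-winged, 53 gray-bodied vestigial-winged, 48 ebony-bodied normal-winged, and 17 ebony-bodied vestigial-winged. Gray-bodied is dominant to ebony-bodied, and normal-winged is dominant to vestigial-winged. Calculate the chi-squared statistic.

A dihybrid F₂ with independent assortment and complete dominance at both loci gives a 9:3:3:1 phenotypic ratio.
Total ratio parts = 16. Expected numbers out of 285:
  gray-bodied normal-winged: 285 × 9/16 = 160.3125
  gray-bodied vestigial-winged: 285 × 3/16 = 53.4375
  ebony-bodied normal-winged: 285 × 3/16 = 53.4375
  ebony-bodied vestigial-winged: 285 × 1/16 = 17.8125
χ² = Σ (O − E)² / E
  gray-bodied normal-winged: (167 − 160.3125)² / 160.3125 = 0.2790
  gray-bodied vestigial-winged: (53 − 53.4375)² / 53.4375 = 0.0036
  ebony-bodied normal-winged: (48 − 53.4375)² / 53.4375 = 0.5533
  ebony-bodied vestigial-winged: (17 − 17.8125)² / 17.8125 = 0.0371
χ² = 0.2790 + 0.0036 + 0.5533 + 0.0371 = 0.873

0.873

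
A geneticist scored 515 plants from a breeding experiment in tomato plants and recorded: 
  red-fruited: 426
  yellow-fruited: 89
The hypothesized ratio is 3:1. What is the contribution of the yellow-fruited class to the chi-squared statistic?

12.272

Under the 3:1 hypothesis (Σ ratio = 4, N = 515):
  red-fruited: 515 × 3/4 = 386.25
  yellow-fruited: 515 × 1/4 = 128.75
Contribution of yellow-fruited: (89 − 128.75)² / 128.75 = 12.2723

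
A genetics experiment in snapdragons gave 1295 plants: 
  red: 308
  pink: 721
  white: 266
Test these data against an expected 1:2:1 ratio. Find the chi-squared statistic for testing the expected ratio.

19.411

Expected counts for N = 1295 under a 1:2:1 ratio (total parts = 4):
  red: 1295 × 1/4 = 323.75
  pink: 1295 × 2/4 = 647.5
  white: 1295 × 1/4 = 323.75
χ² = Σ (O − E)² / E
  red: (308 − 323.75)² / 323.75 = 0.7662
  pink: (721 − 647.5)² / 647.5 = 8.3432
  white: (266 − 323.75)² / 323.75 = 10.3014
χ² = 0.7662 + 8.3432 + 10.3014 = 19.4108 ≈ 19.411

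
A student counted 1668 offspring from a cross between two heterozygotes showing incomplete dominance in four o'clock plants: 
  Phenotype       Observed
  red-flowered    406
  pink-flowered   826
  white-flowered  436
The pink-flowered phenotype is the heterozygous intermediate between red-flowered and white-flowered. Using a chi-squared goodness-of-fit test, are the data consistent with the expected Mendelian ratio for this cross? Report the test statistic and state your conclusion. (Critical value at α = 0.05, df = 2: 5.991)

1.233; consistent

With incomplete dominance, a heterozygote × heterozygote cross gives a 1:2:1 phenotypic ratio.
Under the 1:2:1 hypothesis (Σ ratio = 4, N = 1668):
  red-flowered: 1668 × 1/4 = 417
  pink-flowered: 1668 × 2/4 = 834
  white-flowered: 1668 × 1/4 = 417
χ² = Σ (O − E)² / E
  red-flowered: (406 − 417)² / 417 = 0.2902
  pink-flowered: (826 − 834)² / 834 = 0.0767
  white-flowered: (436 − 417)² / 417 = 0.8657
χ² = 0.2902 + 0.0767 + 0.8657 = 1.2326 ≈ 1.233
Degrees of freedom = 3 − 1 = 2; critical value at α = 0.05 is 5.991.
Since 1.233 < 5.991, we fail to reject the null hypothesis — the data are consistent with the 1:2:1 ratio.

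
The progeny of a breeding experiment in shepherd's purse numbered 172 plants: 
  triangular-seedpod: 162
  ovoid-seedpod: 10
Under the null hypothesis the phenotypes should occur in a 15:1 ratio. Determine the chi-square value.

0.056

Total ratio parts = 16. Expected numbers out of 172:
  triangular-seedpod: 172 × 15/16 = 161.25
  ovoid-seedpod: 172 × 1/16 = 10.75
χ² = Σ (O − E)² / E
  triangular-seedpod: (162 − 161.25)² / 161.25 = 0.0035
  ovoid-seedpod: (10 − 10.75)² / 10.75 = 0.0523
χ² = 0.0035 + 0.0523 = 0.0558 ≈ 0.056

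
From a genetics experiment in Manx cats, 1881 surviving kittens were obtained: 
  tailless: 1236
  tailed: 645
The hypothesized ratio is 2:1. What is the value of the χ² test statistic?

The 2:1 ratio has 3 parts, so with N = 1881 the expected counts are:
  tailless: 1881 × 2/3 = 1254
  tailed: 1881 × 1/3 = 627
χ² = Σ (O − E)² / E
  tailless: (1236 − 1254)² / 1254 = 0.2584
  tailed: (645 − 627)² / 627 = 0.5167
χ² = 0.2584 + 0.5167 = 0.7751 ≈ 0.775

0.775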